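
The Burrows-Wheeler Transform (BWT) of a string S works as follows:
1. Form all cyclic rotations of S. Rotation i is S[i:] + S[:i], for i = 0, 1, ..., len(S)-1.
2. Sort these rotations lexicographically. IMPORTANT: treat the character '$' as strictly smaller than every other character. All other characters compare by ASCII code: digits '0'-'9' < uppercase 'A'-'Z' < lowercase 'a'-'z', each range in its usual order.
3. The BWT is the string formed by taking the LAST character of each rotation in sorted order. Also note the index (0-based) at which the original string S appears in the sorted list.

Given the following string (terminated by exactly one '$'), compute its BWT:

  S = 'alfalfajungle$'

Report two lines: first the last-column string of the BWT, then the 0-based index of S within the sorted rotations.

All 14 rotations (rotation i = S[i:]+S[:i]):
  rot[0] = alfalfajungle$
  rot[1] = lfalfajungle$a
  rot[2] = falfajungle$al
  rot[3] = alfajungle$alf
  rot[4] = lfajungle$alfa
  rot[5] = fajungle$alfal
  rot[6] = ajungle$alfalf
  rot[7] = jungle$alfalfa
  rot[8] = ungle$alfalfaj
  rot[9] = ngle$alfalfaju
  rot[10] = gle$alfalfajun
  rot[11] = le$alfalfajung
  rot[12] = e$alfalfajungl
  rot[13] = $alfalfajungle
Sorted (with $ < everything):
  sorted[0] = $alfalfajungle  (last char: 'e')
  sorted[1] = ajungle$alfalf  (last char: 'f')
  sorted[2] = alfajungle$alf  (last char: 'f')
  sorted[3] = alfalfajungle$  (last char: '$')
  sorted[4] = e$alfalfajungl  (last char: 'l')
  sorted[5] = fajungle$alfal  (last char: 'l')
  sorted[6] = falfajungle$al  (last char: 'l')
  sorted[7] = gle$alfalfajun  (last char: 'n')
  sorted[8] = jungle$alfalfa  (last char: 'a')
  sorted[9] = le$alfalfajung  (last char: 'g')
  sorted[10] = lfajungle$alfa  (last char: 'a')
  sorted[11] = lfalfajungle$a  (last char: 'a')
  sorted[12] = ngle$alfalfaju  (last char: 'u')
  sorted[13] = ungle$alfalfaj  (last char: 'j')
Last column: eff$lllnagaauj
Original string S is at sorted index 3

Answer: eff$lllnagaauj
3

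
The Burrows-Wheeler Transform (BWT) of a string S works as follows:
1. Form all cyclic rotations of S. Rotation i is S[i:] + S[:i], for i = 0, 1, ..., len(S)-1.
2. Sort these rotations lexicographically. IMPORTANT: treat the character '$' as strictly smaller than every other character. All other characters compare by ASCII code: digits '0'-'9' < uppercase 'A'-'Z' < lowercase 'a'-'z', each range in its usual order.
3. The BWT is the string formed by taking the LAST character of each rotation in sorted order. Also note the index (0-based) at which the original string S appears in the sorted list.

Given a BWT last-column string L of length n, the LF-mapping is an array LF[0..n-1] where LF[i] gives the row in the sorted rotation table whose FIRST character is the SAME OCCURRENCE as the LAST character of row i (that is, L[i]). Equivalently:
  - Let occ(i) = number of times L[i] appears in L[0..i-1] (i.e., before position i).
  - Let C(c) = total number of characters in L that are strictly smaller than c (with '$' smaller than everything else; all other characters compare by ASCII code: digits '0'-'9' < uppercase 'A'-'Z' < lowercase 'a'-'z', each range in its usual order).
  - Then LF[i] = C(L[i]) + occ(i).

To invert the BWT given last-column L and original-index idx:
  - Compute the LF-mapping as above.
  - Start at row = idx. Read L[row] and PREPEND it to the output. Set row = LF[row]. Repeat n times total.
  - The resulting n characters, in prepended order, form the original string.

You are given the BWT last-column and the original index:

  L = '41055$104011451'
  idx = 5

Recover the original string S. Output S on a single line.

LF mapping: 9 4 1 12 13 0 5 2 10 3 6 7 11 14 8
Walk LF starting at row 5, prepending L[row]:
  step 1: row=5, L[5]='$', prepend. Next row=LF[5]=0
  step 2: row=0, L[0]='4', prepend. Next row=LF[0]=9
  step 3: row=9, L[9]='0', prepend. Next row=LF[9]=3
  step 4: row=3, L[3]='5', prepend. Next row=LF[3]=12
  step 5: row=12, L[12]='4', prepend. Next row=LF[12]=11
  step 6: row=11, L[11]='1', prepend. Next row=LF[11]=7
  step 7: row=7, L[7]='0', prepend. Next row=LF[7]=2
  step 8: row=2, L[2]='0', prepend. Next row=LF[2]=1
  step 9: row=1, L[1]='1', prepend. Next row=LF[1]=4
  step 10: row=4, L[4]='5', prepend. Next row=LF[4]=13
  step 11: row=13, L[13]='5', prepend. Next row=LF[13]=14
  step 12: row=14, L[14]='1', prepend. Next row=LF[14]=8
  step 13: row=8, L[8]='4', prepend. Next row=LF[8]=10
  step 14: row=10, L[10]='1', prepend. Next row=LF[10]=6
  step 15: row=6, L[6]='1', prepend. Next row=LF[6]=5
Reversed output: 11415510014504$

Answer: 11415510014504$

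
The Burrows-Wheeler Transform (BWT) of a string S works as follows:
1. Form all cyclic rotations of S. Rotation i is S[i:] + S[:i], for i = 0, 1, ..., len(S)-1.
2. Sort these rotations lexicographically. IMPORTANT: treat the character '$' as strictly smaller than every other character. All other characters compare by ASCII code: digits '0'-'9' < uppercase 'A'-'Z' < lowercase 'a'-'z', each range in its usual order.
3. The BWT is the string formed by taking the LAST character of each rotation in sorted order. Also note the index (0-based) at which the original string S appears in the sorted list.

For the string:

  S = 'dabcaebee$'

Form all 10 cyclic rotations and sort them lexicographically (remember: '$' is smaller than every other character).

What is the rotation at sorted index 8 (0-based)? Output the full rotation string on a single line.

Answer: ebee$dabca

Derivation:
All 10 rotations (rotation i = S[i:]+S[:i]):
  rot[0] = dabcaebee$
  rot[1] = abcaebee$d
  rot[2] = bcaebee$da
  rot[3] = caebee$dab
  rot[4] = aebee$dabc
  rot[5] = ebee$dabca
  rot[6] = bee$dabcae
  rot[7] = ee$dabcaeb
  rot[8] = e$dabcaebe
  rot[9] = $dabcaebee
Sorted (with $ < everything):
  sorted[0] = $dabcaebee
  sorted[1] = abcaebee$d
  sorted[2] = aebee$dabc
  sorted[3] = bcaebee$da
  sorted[4] = bee$dabcae
  sorted[5] = caebee$dab
  sorted[6] = dabcaebee$
  sorted[7] = e$dabcaebe
  sorted[8] = ebee$dabca
  sorted[9] = ee$dabcaeb
sorted[8] = ebee$dabca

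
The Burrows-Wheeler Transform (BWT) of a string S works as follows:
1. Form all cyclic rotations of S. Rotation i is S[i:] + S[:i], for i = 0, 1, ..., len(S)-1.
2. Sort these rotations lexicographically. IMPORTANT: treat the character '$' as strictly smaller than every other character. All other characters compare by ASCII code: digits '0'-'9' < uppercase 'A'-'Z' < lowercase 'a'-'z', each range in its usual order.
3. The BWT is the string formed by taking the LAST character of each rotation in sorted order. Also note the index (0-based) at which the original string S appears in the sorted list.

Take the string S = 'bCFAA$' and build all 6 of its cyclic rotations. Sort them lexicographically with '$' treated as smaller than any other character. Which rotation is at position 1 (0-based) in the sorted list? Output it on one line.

Answer: A$bCFA

Derivation:
All 6 rotations (rotation i = S[i:]+S[:i]):
  rot[0] = bCFAA$
  rot[1] = CFAA$b
  rot[2] = FAA$bC
  rot[3] = AA$bCF
  rot[4] = A$bCFA
  rot[5] = $bCFAA
Sorted (with $ < everything):
  sorted[0] = $bCFAA
  sorted[1] = A$bCFA
  sorted[2] = AA$bCF
  sorted[3] = CFAA$b
  sorted[4] = FAA$bC
  sorted[5] = bCFAA$
sorted[1] = A$bCFA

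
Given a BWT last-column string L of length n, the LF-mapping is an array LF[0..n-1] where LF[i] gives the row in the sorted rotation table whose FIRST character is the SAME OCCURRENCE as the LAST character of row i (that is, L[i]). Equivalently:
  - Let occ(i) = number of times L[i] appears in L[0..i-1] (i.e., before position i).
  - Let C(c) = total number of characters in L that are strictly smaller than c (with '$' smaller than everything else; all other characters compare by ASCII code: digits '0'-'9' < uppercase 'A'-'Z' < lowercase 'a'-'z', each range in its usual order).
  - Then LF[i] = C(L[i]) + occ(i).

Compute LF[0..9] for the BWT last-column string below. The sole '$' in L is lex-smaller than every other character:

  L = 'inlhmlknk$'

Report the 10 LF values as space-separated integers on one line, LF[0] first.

Answer: 2 8 5 1 7 6 3 9 4 0

Derivation:
Char counts: '$':1, 'h':1, 'i':1, 'k':2, 'l':2, 'm':1, 'n':2
C (first-col start): C('$')=0, C('h')=1, C('i')=2, C('k')=3, C('l')=5, C('m')=7, C('n')=8
L[0]='i': occ=0, LF[0]=C('i')+0=2+0=2
L[1]='n': occ=0, LF[1]=C('n')+0=8+0=8
L[2]='l': occ=0, LF[2]=C('l')+0=5+0=5
L[3]='h': occ=0, LF[3]=C('h')+0=1+0=1
L[4]='m': occ=0, LF[4]=C('m')+0=7+0=7
L[5]='l': occ=1, LF[5]=C('l')+1=5+1=6
L[6]='k': occ=0, LF[6]=C('k')+0=3+0=3
L[7]='n': occ=1, LF[7]=C('n')+1=8+1=9
L[8]='k': occ=1, LF[8]=C('k')+1=3+1=4
L[9]='$': occ=0, LF[9]=C('$')+0=0+0=0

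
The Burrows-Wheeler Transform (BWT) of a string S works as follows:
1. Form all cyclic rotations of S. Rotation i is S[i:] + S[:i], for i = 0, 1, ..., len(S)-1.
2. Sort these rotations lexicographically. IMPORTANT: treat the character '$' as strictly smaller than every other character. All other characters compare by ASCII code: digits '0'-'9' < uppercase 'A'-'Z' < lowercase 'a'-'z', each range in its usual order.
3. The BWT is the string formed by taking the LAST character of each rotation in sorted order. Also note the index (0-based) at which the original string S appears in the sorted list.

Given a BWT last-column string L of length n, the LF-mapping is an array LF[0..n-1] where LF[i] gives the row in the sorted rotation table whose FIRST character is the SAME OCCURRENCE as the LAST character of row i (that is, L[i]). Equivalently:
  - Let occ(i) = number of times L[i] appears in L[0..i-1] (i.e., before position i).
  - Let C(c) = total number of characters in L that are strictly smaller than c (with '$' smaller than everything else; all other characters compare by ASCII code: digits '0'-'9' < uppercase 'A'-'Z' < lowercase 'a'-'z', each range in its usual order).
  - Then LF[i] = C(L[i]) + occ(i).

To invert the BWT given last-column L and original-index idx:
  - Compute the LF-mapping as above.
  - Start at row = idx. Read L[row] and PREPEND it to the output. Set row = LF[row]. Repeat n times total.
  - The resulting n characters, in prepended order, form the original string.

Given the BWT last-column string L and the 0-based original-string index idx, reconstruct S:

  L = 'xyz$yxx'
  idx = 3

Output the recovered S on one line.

Answer: xzxyyx$

Derivation:
LF mapping: 1 4 6 0 5 2 3
Walk LF starting at row 3, prepending L[row]:
  step 1: row=3, L[3]='$', prepend. Next row=LF[3]=0
  step 2: row=0, L[0]='x', prepend. Next row=LF[0]=1
  step 3: row=1, L[1]='y', prepend. Next row=LF[1]=4
  step 4: row=4, L[4]='y', prepend. Next row=LF[4]=5
  step 5: row=5, L[5]='x', prepend. Next row=LF[5]=2
  step 6: row=2, L[2]='z', prepend. Next row=LF[2]=6
  step 7: row=6, L[6]='x', prepend. Next row=LF[6]=3
Reversed output: xzxyyx$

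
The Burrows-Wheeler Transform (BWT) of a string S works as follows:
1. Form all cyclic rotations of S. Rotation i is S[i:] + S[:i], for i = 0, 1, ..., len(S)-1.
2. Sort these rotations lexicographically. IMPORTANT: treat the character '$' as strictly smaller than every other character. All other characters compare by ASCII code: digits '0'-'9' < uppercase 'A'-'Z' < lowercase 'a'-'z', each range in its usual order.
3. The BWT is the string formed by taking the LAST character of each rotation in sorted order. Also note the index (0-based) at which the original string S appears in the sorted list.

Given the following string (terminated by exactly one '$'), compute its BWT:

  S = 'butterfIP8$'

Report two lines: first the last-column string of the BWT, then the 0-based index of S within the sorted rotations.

All 11 rotations (rotation i = S[i:]+S[:i]):
  rot[0] = butterfIP8$
  rot[1] = utterfIP8$b
  rot[2] = tterfIP8$bu
  rot[3] = terfIP8$but
  rot[4] = erfIP8$butt
  rot[5] = rfIP8$butte
  rot[6] = fIP8$butter
  rot[7] = IP8$butterf
  rot[8] = P8$butterfI
  rot[9] = 8$butterfIP
  rot[10] = $butterfIP8
Sorted (with $ < everything):
  sorted[0] = $butterfIP8  (last char: '8')
  sorted[1] = 8$butterfIP  (last char: 'P')
  sorted[2] = IP8$butterf  (last char: 'f')
  sorted[3] = P8$butterfI  (last char: 'I')
  sorted[4] = butterfIP8$  (last char: '$')
  sorted[5] = erfIP8$butt  (last char: 't')
  sorted[6] = fIP8$butter  (last char: 'r')
  sorted[7] = rfIP8$butte  (last char: 'e')
  sorted[8] = terfIP8$but  (last char: 't')
  sorted[9] = tterfIP8$bu  (last char: 'u')
  sorted[10] = utterfIP8$b  (last char: 'b')
Last column: 8PfI$tretub
Original string S is at sorted index 4

Answer: 8PfI$tretub
4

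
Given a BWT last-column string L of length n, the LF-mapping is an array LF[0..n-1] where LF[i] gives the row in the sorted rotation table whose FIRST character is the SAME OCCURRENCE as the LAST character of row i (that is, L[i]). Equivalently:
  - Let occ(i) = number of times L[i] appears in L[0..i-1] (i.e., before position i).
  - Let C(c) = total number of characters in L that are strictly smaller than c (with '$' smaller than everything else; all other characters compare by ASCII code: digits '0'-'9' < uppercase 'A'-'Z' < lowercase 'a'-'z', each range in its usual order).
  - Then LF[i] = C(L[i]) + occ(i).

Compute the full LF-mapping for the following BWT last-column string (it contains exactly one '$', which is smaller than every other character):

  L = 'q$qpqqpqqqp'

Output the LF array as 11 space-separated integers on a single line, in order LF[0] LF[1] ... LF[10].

Answer: 4 0 5 1 6 7 2 8 9 10 3

Derivation:
Char counts: '$':1, 'p':3, 'q':7
C (first-col start): C('$')=0, C('p')=1, C('q')=4
L[0]='q': occ=0, LF[0]=C('q')+0=4+0=4
L[1]='$': occ=0, LF[1]=C('$')+0=0+0=0
L[2]='q': occ=1, LF[2]=C('q')+1=4+1=5
L[3]='p': occ=0, LF[3]=C('p')+0=1+0=1
L[4]='q': occ=2, LF[4]=C('q')+2=4+2=6
L[5]='q': occ=3, LF[5]=C('q')+3=4+3=7
L[6]='p': occ=1, LF[6]=C('p')+1=1+1=2
L[7]='q': occ=4, LF[7]=C('q')+4=4+4=8
L[8]='q': occ=5, LF[8]=C('q')+5=4+5=9
L[9]='q': occ=6, LF[9]=C('q')+6=4+6=10
L[10]='p': occ=2, LF[10]=C('p')+2=1+2=3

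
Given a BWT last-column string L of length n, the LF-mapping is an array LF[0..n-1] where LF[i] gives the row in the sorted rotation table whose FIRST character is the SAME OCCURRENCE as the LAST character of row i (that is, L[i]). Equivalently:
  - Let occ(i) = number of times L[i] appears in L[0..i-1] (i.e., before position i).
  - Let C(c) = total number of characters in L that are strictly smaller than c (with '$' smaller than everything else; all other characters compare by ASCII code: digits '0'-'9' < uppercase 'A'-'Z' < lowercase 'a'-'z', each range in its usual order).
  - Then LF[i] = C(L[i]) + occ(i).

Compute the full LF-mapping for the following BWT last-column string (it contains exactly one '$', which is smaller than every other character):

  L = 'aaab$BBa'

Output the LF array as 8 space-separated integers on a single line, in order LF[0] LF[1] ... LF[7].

Answer: 3 4 5 7 0 1 2 6

Derivation:
Char counts: '$':1, 'B':2, 'a':4, 'b':1
C (first-col start): C('$')=0, C('B')=1, C('a')=3, C('b')=7
L[0]='a': occ=0, LF[0]=C('a')+0=3+0=3
L[1]='a': occ=1, LF[1]=C('a')+1=3+1=4
L[2]='a': occ=2, LF[2]=C('a')+2=3+2=5
L[3]='b': occ=0, LF[3]=C('b')+0=7+0=7
L[4]='$': occ=0, LF[4]=C('$')+0=0+0=0
L[5]='B': occ=0, LF[5]=C('B')+0=1+0=1
L[6]='B': occ=1, LF[6]=C('B')+1=1+1=2
L[7]='a': occ=3, LF[7]=C('a')+3=3+3=6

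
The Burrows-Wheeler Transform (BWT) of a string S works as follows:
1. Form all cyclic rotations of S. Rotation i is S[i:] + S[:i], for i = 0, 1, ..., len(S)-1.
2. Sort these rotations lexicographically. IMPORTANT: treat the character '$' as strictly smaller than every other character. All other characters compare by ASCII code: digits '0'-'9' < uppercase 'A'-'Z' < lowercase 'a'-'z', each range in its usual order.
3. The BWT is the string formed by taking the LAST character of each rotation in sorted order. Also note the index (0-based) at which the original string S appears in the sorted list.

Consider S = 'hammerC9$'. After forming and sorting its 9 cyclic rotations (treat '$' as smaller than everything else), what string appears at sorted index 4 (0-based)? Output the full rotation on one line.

All 9 rotations (rotation i = S[i:]+S[:i]):
  rot[0] = hammerC9$
  rot[1] = ammerC9$h
  rot[2] = mmerC9$ha
  rot[3] = merC9$ham
  rot[4] = erC9$hamm
  rot[5] = rC9$hamme
  rot[6] = C9$hammer
  rot[7] = 9$hammerC
  rot[8] = $hammerC9
Sorted (with $ < everything):
  sorted[0] = $hammerC9
  sorted[1] = 9$hammerC
  sorted[2] = C9$hammer
  sorted[3] = ammerC9$h
  sorted[4] = erC9$hamm
  sorted[5] = hammerC9$
  sorted[6] = merC9$ham
  sorted[7] = mmerC9$ha
  sorted[8] = rC9$hamme
sorted[4] = erC9$hamm

Answer: erC9$hamm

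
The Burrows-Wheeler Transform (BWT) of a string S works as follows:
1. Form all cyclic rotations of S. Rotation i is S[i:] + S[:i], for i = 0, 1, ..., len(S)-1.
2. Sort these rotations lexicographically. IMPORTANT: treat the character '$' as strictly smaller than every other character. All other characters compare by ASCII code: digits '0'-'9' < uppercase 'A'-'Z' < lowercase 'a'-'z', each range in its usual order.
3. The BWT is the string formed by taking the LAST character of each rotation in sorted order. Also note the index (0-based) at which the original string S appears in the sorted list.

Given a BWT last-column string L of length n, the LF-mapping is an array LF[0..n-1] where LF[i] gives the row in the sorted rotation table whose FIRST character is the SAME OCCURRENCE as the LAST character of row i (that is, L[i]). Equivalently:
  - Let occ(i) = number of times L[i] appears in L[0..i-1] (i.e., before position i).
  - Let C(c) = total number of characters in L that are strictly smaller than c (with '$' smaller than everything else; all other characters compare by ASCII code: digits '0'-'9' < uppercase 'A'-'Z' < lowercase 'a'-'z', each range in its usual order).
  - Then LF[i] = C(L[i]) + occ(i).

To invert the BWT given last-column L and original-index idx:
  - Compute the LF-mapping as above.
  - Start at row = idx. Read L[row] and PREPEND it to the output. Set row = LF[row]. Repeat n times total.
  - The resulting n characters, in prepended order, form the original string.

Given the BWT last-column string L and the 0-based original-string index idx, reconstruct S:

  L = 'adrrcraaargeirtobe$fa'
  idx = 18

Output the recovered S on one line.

LF mapping: 1 8 15 16 7 17 2 3 4 18 12 9 13 19 20 14 6 10 0 11 5
Walk LF starting at row 18, prepending L[row]:
  step 1: row=18, L[18]='$', prepend. Next row=LF[18]=0
  step 2: row=0, L[0]='a', prepend. Next row=LF[0]=1
  step 3: row=1, L[1]='d', prepend. Next row=LF[1]=8
  step 4: row=8, L[8]='a', prepend. Next row=LF[8]=4
  step 5: row=4, L[4]='c', prepend. Next row=LF[4]=7
  step 6: row=7, L[7]='a', prepend. Next row=LF[7]=3
  step 7: row=3, L[3]='r', prepend. Next row=LF[3]=16
  step 8: row=16, L[16]='b', prepend. Next row=LF[16]=6
  step 9: row=6, L[6]='a', prepend. Next row=LF[6]=2
  step 10: row=2, L[2]='r', prepend. Next row=LF[2]=15
  step 11: row=15, L[15]='o', prepend. Next row=LF[15]=14
  step 12: row=14, L[14]='t', prepend. Next row=LF[14]=20
  step 13: row=20, L[20]='a', prepend. Next row=LF[20]=5
  step 14: row=5, L[5]='r', prepend. Next row=LF[5]=17
  step 15: row=17, L[17]='e', prepend. Next row=LF[17]=10
  step 16: row=10, L[10]='g', prepend. Next row=LF[10]=12
  step 17: row=12, L[12]='i', prepend. Next row=LF[12]=13
  step 18: row=13, L[13]='r', prepend. Next row=LF[13]=19
  step 19: row=19, L[19]='f', prepend. Next row=LF[19]=11
  step 20: row=11, L[11]='e', prepend. Next row=LF[11]=9
  step 21: row=9, L[9]='r', prepend. Next row=LF[9]=18
Reversed output: refrigeratorabracada$

Answer: refrigeratorabracada$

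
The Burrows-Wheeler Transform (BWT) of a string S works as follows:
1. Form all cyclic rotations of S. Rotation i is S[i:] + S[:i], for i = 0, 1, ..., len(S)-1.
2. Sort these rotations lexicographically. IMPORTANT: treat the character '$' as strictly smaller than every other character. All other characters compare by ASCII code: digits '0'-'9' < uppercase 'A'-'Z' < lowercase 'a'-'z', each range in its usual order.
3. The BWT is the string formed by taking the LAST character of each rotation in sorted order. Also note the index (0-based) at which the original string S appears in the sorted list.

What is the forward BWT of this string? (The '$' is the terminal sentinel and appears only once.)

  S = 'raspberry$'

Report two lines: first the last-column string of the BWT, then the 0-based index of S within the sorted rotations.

Answer: yrpbs$erar
5

Derivation:
All 10 rotations (rotation i = S[i:]+S[:i]):
  rot[0] = raspberry$
  rot[1] = aspberry$r
  rot[2] = spberry$ra
  rot[3] = pberry$ras
  rot[4] = berry$rasp
  rot[5] = erry$raspb
  rot[6] = rry$raspbe
  rot[7] = ry$raspber
  rot[8] = y$raspberr
  rot[9] = $raspberry
Sorted (with $ < everything):
  sorted[0] = $raspberry  (last char: 'y')
  sorted[1] = aspberry$r  (last char: 'r')
  sorted[2] = berry$rasp  (last char: 'p')
  sorted[3] = erry$raspb  (last char: 'b')
  sorted[4] = pberry$ras  (last char: 's')
  sorted[5] = raspberry$  (last char: '$')
  sorted[6] = rry$raspbe  (last char: 'e')
  sorted[7] = ry$raspber  (last char: 'r')
  sorted[8] = spberry$ra  (last char: 'a')
  sorted[9] = y$raspberr  (last char: 'r')
Last column: yrpbs$erar
Original string S is at sorted index 5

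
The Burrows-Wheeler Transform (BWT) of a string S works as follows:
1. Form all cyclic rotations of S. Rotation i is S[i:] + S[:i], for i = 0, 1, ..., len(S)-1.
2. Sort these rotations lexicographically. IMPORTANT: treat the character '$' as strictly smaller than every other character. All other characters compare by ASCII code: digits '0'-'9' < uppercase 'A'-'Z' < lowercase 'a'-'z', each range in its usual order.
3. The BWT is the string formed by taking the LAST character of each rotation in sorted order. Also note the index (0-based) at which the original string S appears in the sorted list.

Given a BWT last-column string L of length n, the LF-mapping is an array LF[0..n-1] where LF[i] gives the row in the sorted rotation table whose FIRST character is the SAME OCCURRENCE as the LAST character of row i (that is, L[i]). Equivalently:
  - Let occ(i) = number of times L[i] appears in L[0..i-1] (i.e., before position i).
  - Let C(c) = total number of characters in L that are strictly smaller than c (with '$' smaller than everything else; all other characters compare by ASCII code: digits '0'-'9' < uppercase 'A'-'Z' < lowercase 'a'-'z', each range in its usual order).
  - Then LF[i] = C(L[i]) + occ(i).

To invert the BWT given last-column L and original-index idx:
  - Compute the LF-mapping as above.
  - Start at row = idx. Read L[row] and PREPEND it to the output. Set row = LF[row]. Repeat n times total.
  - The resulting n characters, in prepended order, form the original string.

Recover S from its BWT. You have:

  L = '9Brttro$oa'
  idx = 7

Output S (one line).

Answer: rotatorB9$

Derivation:
LF mapping: 1 2 6 8 9 7 4 0 5 3
Walk LF starting at row 7, prepending L[row]:
  step 1: row=7, L[7]='$', prepend. Next row=LF[7]=0
  step 2: row=0, L[0]='9', prepend. Next row=LF[0]=1
  step 3: row=1, L[1]='B', prepend. Next row=LF[1]=2
  step 4: row=2, L[2]='r', prepend. Next row=LF[2]=6
  step 5: row=6, L[6]='o', prepend. Next row=LF[6]=4
  step 6: row=4, L[4]='t', prepend. Next row=LF[4]=9
  step 7: row=9, L[9]='a', prepend. Next row=LF[9]=3
  step 8: row=3, L[3]='t', prepend. Next row=LF[3]=8
  step 9: row=8, L[8]='o', prepend. Next row=LF[8]=5
  step 10: row=5, L[5]='r', prepend. Next row=LF[5]=7
Reversed output: rotatorB9$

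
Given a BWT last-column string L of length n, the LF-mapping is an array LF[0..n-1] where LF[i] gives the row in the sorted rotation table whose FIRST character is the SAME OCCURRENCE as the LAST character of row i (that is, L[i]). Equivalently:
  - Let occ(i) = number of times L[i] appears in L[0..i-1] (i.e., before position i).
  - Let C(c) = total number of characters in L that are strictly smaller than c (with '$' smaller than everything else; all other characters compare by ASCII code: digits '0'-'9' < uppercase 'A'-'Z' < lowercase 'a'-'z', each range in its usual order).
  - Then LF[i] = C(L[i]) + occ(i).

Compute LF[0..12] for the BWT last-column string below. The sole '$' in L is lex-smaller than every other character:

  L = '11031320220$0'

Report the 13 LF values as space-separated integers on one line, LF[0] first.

Answer: 5 6 1 11 7 12 8 2 9 10 3 0 4

Derivation:
Char counts: '$':1, '0':4, '1':3, '2':3, '3':2
C (first-col start): C('$')=0, C('0')=1, C('1')=5, C('2')=8, C('3')=11
L[0]='1': occ=0, LF[0]=C('1')+0=5+0=5
L[1]='1': occ=1, LF[1]=C('1')+1=5+1=6
L[2]='0': occ=0, LF[2]=C('0')+0=1+0=1
L[3]='3': occ=0, LF[3]=C('3')+0=11+0=11
L[4]='1': occ=2, LF[4]=C('1')+2=5+2=7
L[5]='3': occ=1, LF[5]=C('3')+1=11+1=12
L[6]='2': occ=0, LF[6]=C('2')+0=8+0=8
L[7]='0': occ=1, LF[7]=C('0')+1=1+1=2
L[8]='2': occ=1, LF[8]=C('2')+1=8+1=9
L[9]='2': occ=2, LF[9]=C('2')+2=8+2=10
L[10]='0': occ=2, LF[10]=C('0')+2=1+2=3
L[11]='$': occ=0, LF[11]=C('$')+0=0+0=0
L[12]='0': occ=3, LF[12]=C('0')+3=1+3=4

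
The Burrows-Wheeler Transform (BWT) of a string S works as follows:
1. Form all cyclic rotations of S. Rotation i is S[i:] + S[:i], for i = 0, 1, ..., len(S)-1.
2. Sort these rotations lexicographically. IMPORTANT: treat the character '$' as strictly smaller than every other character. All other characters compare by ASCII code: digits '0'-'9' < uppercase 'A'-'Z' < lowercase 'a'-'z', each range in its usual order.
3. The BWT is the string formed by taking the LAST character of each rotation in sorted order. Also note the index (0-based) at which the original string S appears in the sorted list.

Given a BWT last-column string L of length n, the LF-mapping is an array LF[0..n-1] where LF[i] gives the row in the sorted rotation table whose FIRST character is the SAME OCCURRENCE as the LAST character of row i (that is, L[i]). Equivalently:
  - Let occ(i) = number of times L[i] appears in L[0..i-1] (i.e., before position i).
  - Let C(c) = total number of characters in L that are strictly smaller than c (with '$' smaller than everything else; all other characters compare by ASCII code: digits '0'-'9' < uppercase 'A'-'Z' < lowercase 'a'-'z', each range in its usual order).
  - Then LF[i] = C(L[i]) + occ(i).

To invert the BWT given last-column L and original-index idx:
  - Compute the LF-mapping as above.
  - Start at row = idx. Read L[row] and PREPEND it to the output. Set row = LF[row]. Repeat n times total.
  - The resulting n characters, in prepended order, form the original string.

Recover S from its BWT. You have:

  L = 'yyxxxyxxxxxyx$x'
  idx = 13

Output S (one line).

Answer: yxxxyxxxxxxxyy$

Derivation:
LF mapping: 11 12 1 2 3 13 4 5 6 7 8 14 9 0 10
Walk LF starting at row 13, prepending L[row]:
  step 1: row=13, L[13]='$', prepend. Next row=LF[13]=0
  step 2: row=0, L[0]='y', prepend. Next row=LF[0]=11
  step 3: row=11, L[11]='y', prepend. Next row=LF[11]=14
  step 4: row=14, L[14]='x', prepend. Next row=LF[14]=10
  step 5: row=10, L[10]='x', prepend. Next row=LF[10]=8
  step 6: row=8, L[8]='x', prepend. Next row=LF[8]=6
  step 7: row=6, L[6]='x', prepend. Next row=LF[6]=4
  step 8: row=4, L[4]='x', prepend. Next row=LF[4]=3
  step 9: row=3, L[3]='x', prepend. Next row=LF[3]=2
  step 10: row=2, L[2]='x', prepend. Next row=LF[2]=1
  step 11: row=1, L[1]='y', prepend. Next row=LF[1]=12
  step 12: row=12, L[12]='x', prepend. Next row=LF[12]=9
  step 13: row=9, L[9]='x', prepend. Next row=LF[9]=7
  step 14: row=7, L[7]='x', prepend. Next row=LF[7]=5
  step 15: row=5, L[5]='y', prepend. Next row=LF[5]=13
Reversed output: yxxxyxxxxxxxyy$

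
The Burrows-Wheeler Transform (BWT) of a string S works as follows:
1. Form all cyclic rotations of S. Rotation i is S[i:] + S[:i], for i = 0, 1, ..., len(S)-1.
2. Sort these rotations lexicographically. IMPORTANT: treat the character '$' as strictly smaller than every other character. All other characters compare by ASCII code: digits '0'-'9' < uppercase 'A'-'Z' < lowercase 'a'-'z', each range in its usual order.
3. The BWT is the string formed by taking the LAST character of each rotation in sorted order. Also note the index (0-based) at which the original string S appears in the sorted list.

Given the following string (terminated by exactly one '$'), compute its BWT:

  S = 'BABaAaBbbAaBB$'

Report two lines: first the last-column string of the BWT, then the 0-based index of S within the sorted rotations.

Answer: BBbaB$aAaBAAbB
5

Derivation:
All 14 rotations (rotation i = S[i:]+S[:i]):
  rot[0] = BABaAaBbbAaBB$
  rot[1] = ABaAaBbbAaBB$B
  rot[2] = BaAaBbbAaBB$BA
  rot[3] = aAaBbbAaBB$BAB
  rot[4] = AaBbbAaBB$BABa
  rot[5] = aBbbAaBB$BABaA
  rot[6] = BbbAaBB$BABaAa
  rot[7] = bbAaBB$BABaAaB
  rot[8] = bAaBB$BABaAaBb
  rot[9] = AaBB$BABaAaBbb
  rot[10] = aBB$BABaAaBbbA
  rot[11] = BB$BABaAaBbbAa
  rot[12] = B$BABaAaBbbAaB
  rot[13] = $BABaAaBbbAaBB
Sorted (with $ < everything):
  sorted[0] = $BABaAaBbbAaBB  (last char: 'B')
  sorted[1] = ABaAaBbbAaBB$B  (last char: 'B')
  sorted[2] = AaBB$BABaAaBbb  (last char: 'b')
  sorted[3] = AaBbbAaBB$BABa  (last char: 'a')
  sorted[4] = B$BABaAaBbbAaB  (last char: 'B')
  sorted[5] = BABaAaBbbAaBB$  (last char: '$')
  sorted[6] = BB$BABaAaBbbAa  (last char: 'a')
  sorted[7] = BaAaBbbAaBB$BA  (last char: 'A')
  sorted[8] = BbbAaBB$BABaAa  (last char: 'a')
  sorted[9] = aAaBbbAaBB$BAB  (last char: 'B')
  sorted[10] = aBB$BABaAaBbbA  (last char: 'A')
  sorted[11] = aBbbAaBB$BABaA  (last char: 'A')
  sorted[12] = bAaBB$BABaAaBb  (last char: 'b')
  sorted[13] = bbAaBB$BABaAaB  (last char: 'B')
Last column: BBbaB$aAaBAAbB
Original string S is at sorted index 5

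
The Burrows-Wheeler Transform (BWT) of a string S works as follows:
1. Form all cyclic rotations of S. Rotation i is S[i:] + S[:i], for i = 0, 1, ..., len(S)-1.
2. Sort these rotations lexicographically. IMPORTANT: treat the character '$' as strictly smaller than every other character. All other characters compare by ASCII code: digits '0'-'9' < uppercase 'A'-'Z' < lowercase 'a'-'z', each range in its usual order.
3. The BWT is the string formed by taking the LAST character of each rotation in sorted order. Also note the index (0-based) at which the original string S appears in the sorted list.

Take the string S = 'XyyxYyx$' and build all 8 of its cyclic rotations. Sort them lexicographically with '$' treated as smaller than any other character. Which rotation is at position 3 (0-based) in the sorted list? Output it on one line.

Answer: x$XyyxYy

Derivation:
All 8 rotations (rotation i = S[i:]+S[:i]):
  rot[0] = XyyxYyx$
  rot[1] = yyxYyx$X
  rot[2] = yxYyx$Xy
  rot[3] = xYyx$Xyy
  rot[4] = Yyx$Xyyx
  rot[5] = yx$XyyxY
  rot[6] = x$XyyxYy
  rot[7] = $XyyxYyx
Sorted (with $ < everything):
  sorted[0] = $XyyxYyx
  sorted[1] = XyyxYyx$
  sorted[2] = Yyx$Xyyx
  sorted[3] = x$XyyxYy
  sorted[4] = xYyx$Xyy
  sorted[5] = yx$XyyxY
  sorted[6] = yxYyx$Xy
  sorted[7] = yyxYyx$X
sorted[3] = x$XyyxYy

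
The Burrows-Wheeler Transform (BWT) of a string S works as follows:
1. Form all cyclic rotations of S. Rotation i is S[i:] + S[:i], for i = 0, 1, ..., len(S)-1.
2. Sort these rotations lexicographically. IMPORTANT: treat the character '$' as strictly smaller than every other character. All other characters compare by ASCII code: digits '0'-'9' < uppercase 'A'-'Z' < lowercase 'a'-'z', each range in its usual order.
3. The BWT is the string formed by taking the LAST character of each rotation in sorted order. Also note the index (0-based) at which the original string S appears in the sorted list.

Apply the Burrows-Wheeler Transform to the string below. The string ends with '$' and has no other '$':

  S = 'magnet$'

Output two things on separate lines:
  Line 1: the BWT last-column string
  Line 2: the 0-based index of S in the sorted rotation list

Answer: tmna$ge
4

Derivation:
All 7 rotations (rotation i = S[i:]+S[:i]):
  rot[0] = magnet$
  rot[1] = agnet$m
  rot[2] = gnet$ma
  rot[3] = net$mag
  rot[4] = et$magn
  rot[5] = t$magne
  rot[6] = $magnet
Sorted (with $ < everything):
  sorted[0] = $magnet  (last char: 't')
  sorted[1] = agnet$m  (last char: 'm')
  sorted[2] = et$magn  (last char: 'n')
  sorted[3] = gnet$ma  (last char: 'a')
  sorted[4] = magnet$  (last char: '$')
  sorted[5] = net$mag  (last char: 'g')
  sorted[6] = t$magne  (last char: 'e')
Last column: tmna$ge
Original string S is at sorted index 4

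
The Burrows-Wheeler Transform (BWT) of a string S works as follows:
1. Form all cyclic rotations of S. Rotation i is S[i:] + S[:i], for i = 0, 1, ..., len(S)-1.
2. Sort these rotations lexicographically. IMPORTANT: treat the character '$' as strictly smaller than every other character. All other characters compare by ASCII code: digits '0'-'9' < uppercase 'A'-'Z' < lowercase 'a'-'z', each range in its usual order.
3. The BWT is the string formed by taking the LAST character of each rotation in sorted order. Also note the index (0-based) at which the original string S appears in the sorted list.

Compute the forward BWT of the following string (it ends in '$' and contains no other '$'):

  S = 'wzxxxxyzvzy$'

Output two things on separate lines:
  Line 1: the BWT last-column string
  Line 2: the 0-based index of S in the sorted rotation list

All 12 rotations (rotation i = S[i:]+S[:i]):
  rot[0] = wzxxxxyzvzy$
  rot[1] = zxxxxyzvzy$w
  rot[2] = xxxxyzvzy$wz
  rot[3] = xxxyzvzy$wzx
  rot[4] = xxyzvzy$wzxx
  rot[5] = xyzvzy$wzxxx
  rot[6] = yzvzy$wzxxxx
  rot[7] = zvzy$wzxxxxy
  rot[8] = vzy$wzxxxxyz
  rot[9] = zy$wzxxxxyzv
  rot[10] = y$wzxxxxyzvz
  rot[11] = $wzxxxxyzvzy
Sorted (with $ < everything):
  sorted[0] = $wzxxxxyzvzy  (last char: 'y')
  sorted[1] = vzy$wzxxxxyz  (last char: 'z')
  sorted[2] = wzxxxxyzvzy$  (last char: '$')
  sorted[3] = xxxxyzvzy$wz  (last char: 'z')
  sorted[4] = xxxyzvzy$wzx  (last char: 'x')
  sorted[5] = xxyzvzy$wzxx  (last char: 'x')
  sorted[6] = xyzvzy$wzxxx  (last char: 'x')
  sorted[7] = y$wzxxxxyzvz  (last char: 'z')
  sorted[8] = yzvzy$wzxxxx  (last char: 'x')
  sorted[9] = zvzy$wzxxxxy  (last char: 'y')
  sorted[10] = zxxxxyzvzy$w  (last char: 'w')
  sorted[11] = zy$wzxxxxyzv  (last char: 'v')
Last column: yz$zxxxzxywv
Original string S is at sorted index 2

Answer: yz$zxxxzxywv
2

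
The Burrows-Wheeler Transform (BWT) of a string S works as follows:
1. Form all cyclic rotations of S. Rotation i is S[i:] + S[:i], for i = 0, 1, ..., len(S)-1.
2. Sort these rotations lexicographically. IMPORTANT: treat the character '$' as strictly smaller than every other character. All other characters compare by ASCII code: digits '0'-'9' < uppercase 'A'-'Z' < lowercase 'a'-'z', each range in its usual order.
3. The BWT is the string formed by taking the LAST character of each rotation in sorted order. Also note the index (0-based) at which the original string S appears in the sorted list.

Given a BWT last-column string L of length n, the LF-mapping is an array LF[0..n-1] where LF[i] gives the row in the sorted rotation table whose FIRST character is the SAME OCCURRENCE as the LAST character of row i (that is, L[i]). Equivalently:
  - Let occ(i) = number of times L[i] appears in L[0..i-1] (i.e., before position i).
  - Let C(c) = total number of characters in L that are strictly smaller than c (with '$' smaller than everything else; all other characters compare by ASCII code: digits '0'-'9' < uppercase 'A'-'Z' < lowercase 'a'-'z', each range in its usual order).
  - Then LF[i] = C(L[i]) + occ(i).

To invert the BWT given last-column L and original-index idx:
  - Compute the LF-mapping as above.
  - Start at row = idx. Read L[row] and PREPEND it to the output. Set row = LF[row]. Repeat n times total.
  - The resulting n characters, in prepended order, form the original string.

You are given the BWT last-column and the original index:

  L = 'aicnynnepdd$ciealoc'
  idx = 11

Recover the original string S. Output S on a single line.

LF mapping: 1 10 3 13 18 14 15 8 17 6 7 0 4 11 9 2 12 16 5
Walk LF starting at row 11, prepending L[row]:
  step 1: row=11, L[11]='$', prepend. Next row=LF[11]=0
  step 2: row=0, L[0]='a', prepend. Next row=LF[0]=1
  step 3: row=1, L[1]='i', prepend. Next row=LF[1]=10
  step 4: row=10, L[10]='d', prepend. Next row=LF[10]=7
  step 5: row=7, L[7]='e', prepend. Next row=LF[7]=8
  step 6: row=8, L[8]='p', prepend. Next row=LF[8]=17
  step 7: row=17, L[17]='o', prepend. Next row=LF[17]=16
  step 8: row=16, L[16]='l', prepend. Next row=LF[16]=12
  step 9: row=12, L[12]='c', prepend. Next row=LF[12]=4
  step 10: row=4, L[4]='y', prepend. Next row=LF[4]=18
  step 11: row=18, L[18]='c', prepend. Next row=LF[18]=5
  step 12: row=5, L[5]='n', prepend. Next row=LF[5]=14
  step 13: row=14, L[14]='e', prepend. Next row=LF[14]=9
  step 14: row=9, L[9]='d', prepend. Next row=LF[9]=6
  step 15: row=6, L[6]='n', prepend. Next row=LF[6]=15
  step 16: row=15, L[15]='a', prepend. Next row=LF[15]=2
  step 17: row=2, L[2]='c', prepend. Next row=LF[2]=3
  step 18: row=3, L[3]='n', prepend. Next row=LF[3]=13
  step 19: row=13, L[13]='i', prepend. Next row=LF[13]=11
Reversed output: incandencyclopedia$

Answer: incandencyclopedia$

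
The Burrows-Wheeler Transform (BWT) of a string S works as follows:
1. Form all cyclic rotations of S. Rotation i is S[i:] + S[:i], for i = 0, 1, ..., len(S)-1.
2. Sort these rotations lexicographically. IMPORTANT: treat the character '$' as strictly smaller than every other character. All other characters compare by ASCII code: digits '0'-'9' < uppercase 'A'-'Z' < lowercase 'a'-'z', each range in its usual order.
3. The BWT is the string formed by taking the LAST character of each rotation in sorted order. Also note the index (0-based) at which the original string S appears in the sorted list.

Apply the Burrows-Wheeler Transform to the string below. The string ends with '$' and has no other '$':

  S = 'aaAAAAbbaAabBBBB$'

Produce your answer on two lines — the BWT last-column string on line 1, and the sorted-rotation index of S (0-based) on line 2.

Answer: BaAAaABBBbab$AabA
12

Derivation:
All 17 rotations (rotation i = S[i:]+S[:i]):
  rot[0] = aaAAAAbbaAabBBBB$
  rot[1] = aAAAAbbaAabBBBB$a
  rot[2] = AAAAbbaAabBBBB$aa
  rot[3] = AAAbbaAabBBBB$aaA
  rot[4] = AAbbaAabBBBB$aaAA
  rot[5] = AbbaAabBBBB$aaAAA
  rot[6] = bbaAabBBBB$aaAAAA
  rot[7] = baAabBBBB$aaAAAAb
  rot[8] = aAabBBBB$aaAAAAbb
  rot[9] = AabBBBB$aaAAAAbba
  rot[10] = abBBBB$aaAAAAbbaA
  rot[11] = bBBBB$aaAAAAbbaAa
  rot[12] = BBBB$aaAAAAbbaAab
  rot[13] = BBB$aaAAAAbbaAabB
  rot[14] = BB$aaAAAAbbaAabBB
  rot[15] = B$aaAAAAbbaAabBBB
  rot[16] = $aaAAAAbbaAabBBBB
Sorted (with $ < everything):
  sorted[0] = $aaAAAAbbaAabBBBB  (last char: 'B')
  sorted[1] = AAAAbbaAabBBBB$aa  (last char: 'a')
  sorted[2] = AAAbbaAabBBBB$aaA  (last char: 'A')
  sorted[3] = AAbbaAabBBBB$aaAA  (last char: 'A')
  sorted[4] = AabBBBB$aaAAAAbba  (last char: 'a')
  sorted[5] = AbbaAabBBBB$aaAAA  (last char: 'A')
  sorted[6] = B$aaAAAAbbaAabBBB  (last char: 'B')
  sorted[7] = BB$aaAAAAbbaAabBB  (last char: 'B')
  sorted[8] = BBB$aaAAAAbbaAabB  (last char: 'B')
  sorted[9] = BBBB$aaAAAAbbaAab  (last char: 'b')
  sorted[10] = aAAAAbbaAabBBBB$a  (last char: 'a')
  sorted[11] = aAabBBBB$aaAAAAbb  (last char: 'b')
  sorted[12] = aaAAAAbbaAabBBBB$  (last char: '$')
  sorted[13] = abBBBB$aaAAAAbbaA  (last char: 'A')
  sorted[14] = bBBBB$aaAAAAbbaAa  (last char: 'a')
  sorted[15] = baAabBBBB$aaAAAAb  (last char: 'b')
  sorted[16] = bbaAabBBBB$aaAAAA  (last char: 'A')
Last column: BaAAaABBBbab$AabA
Original string S is at sorted index 12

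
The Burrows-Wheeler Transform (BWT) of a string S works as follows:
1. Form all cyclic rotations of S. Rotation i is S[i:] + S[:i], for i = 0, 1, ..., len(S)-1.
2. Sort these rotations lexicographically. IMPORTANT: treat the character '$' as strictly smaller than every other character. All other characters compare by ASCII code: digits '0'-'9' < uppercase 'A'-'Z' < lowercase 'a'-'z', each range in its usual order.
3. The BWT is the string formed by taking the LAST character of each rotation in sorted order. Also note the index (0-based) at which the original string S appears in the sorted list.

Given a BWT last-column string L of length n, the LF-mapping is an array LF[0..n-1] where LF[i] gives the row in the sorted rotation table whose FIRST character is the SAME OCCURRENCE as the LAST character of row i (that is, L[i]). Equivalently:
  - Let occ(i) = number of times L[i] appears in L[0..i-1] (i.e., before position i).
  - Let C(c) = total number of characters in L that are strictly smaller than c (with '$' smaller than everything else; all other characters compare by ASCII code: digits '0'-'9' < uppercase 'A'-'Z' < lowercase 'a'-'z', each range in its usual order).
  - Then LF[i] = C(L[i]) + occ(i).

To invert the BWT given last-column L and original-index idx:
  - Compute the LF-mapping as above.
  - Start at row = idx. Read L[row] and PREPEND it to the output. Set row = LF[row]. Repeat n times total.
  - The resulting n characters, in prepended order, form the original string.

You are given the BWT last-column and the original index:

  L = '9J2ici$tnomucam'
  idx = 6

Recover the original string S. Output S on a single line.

LF mapping: 2 3 1 7 5 8 0 13 11 12 9 14 6 4 10
Walk LF starting at row 6, prepending L[row]:
  step 1: row=6, L[6]='$', prepend. Next row=LF[6]=0
  step 2: row=0, L[0]='9', prepend. Next row=LF[0]=2
  step 3: row=2, L[2]='2', prepend. Next row=LF[2]=1
  step 4: row=1, L[1]='J', prepend. Next row=LF[1]=3
  step 5: row=3, L[3]='i', prepend. Next row=LF[3]=7
  step 6: row=7, L[7]='t', prepend. Next row=LF[7]=13
  step 7: row=13, L[13]='a', prepend. Next row=LF[13]=4
  step 8: row=4, L[4]='c', prepend. Next row=LF[4]=5
  step 9: row=5, L[5]='i', prepend. Next row=LF[5]=8
  step 10: row=8, L[8]='n', prepend. Next row=LF[8]=11
  step 11: row=11, L[11]='u', prepend. Next row=LF[11]=14
  step 12: row=14, L[14]='m', prepend. Next row=LF[14]=10
  step 13: row=10, L[10]='m', prepend. Next row=LF[10]=9
  step 14: row=9, L[9]='o', prepend. Next row=LF[9]=12
  step 15: row=12, L[12]='c', prepend. Next row=LF[12]=6
Reversed output: communicatiJ29$

Answer: communicatiJ29$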